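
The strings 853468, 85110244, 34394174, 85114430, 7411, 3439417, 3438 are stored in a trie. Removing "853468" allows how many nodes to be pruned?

4

Walk "853468" from the leaf back toward the root, removing each node that no remaining word uses.
The suffix "3468" (4 nodes) is used only by "853468"; the node for "85" still has the child "1", so pruning stops there.
Nodes removed: 4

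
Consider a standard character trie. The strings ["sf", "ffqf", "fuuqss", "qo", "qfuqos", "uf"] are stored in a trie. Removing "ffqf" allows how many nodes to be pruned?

3

After clearing the end-marker at "ffqf", prune upward until reaching a node still needed by another word.
The suffix "fqf" (3 nodes) is used only by "ffqf"; the node for "f" still has the child "u", so pruning stops there.
Nodes removed: 3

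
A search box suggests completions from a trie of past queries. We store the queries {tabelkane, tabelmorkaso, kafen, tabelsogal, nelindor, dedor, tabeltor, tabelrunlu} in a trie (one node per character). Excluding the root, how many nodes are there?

Count nodes per top-level branch (shared prefixes stored once):
  'd'-branch (dedor): 5 nodes
  'k'-branch (kafen): 5 nodes
  'n'-branch (nelindor): 8 nodes
  't'-branch (tabelkane, tabelmorkaso, tabelrunlu, tabelsogal, tabeltor): 29 nodes
Sum: 47

47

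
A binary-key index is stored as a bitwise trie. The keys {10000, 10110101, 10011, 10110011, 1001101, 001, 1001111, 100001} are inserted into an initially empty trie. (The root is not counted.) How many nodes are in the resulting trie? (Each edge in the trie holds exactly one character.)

24

Count nodes per top-level branch (shared prefixes stored once):
  '0'-branch (001): 3 nodes
  '1'-branch (10000, 100001, 10011, 1001101, 1001111, 10110011, 10110101): 21 nodes
Sum: 24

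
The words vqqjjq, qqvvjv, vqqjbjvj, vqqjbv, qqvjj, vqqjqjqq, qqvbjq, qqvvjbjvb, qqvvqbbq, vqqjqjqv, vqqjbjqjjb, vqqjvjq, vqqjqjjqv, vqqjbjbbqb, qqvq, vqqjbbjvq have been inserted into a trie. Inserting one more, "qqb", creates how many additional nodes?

The longest prefix of "qqb" already in the trie is "qq" (length 2).
Each of the 1 remaining characters creates one node.

1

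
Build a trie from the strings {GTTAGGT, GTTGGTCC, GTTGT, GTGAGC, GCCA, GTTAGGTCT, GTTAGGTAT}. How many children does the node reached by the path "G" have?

Walk "G" from the root, arriving at one node.
Characters that immediately follow "G" among the stored strings: {C, T}.
That node has 2 child edges.

2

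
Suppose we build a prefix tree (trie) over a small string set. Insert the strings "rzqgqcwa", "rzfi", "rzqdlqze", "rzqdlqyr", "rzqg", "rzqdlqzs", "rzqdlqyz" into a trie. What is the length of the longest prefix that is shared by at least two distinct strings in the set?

7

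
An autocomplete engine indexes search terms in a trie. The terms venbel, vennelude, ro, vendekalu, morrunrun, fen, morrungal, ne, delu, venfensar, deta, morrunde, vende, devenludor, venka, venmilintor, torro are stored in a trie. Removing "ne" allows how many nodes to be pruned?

2

A node on "ne"'s path can go only if nothing else ends at it or branches off below it.
No other word shares any prefix with "ne", so all 2 of its nodes go.
Nodes removed: 2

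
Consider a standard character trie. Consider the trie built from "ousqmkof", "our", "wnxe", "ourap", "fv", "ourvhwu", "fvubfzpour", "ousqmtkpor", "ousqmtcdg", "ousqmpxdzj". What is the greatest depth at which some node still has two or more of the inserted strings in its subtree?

6

Look for the deepest trie node that still has at least two words in its subtree.
"ousqmtcdg" and "ousqmtkpor" agree on "ousqmt" (6 characters) before diverging; nothing deeper is shared.
Longest shared-prefix length: 6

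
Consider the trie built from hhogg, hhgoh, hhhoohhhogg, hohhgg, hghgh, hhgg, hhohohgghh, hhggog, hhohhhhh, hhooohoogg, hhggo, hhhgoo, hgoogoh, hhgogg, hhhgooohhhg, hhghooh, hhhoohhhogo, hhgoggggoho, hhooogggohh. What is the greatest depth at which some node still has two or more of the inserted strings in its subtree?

10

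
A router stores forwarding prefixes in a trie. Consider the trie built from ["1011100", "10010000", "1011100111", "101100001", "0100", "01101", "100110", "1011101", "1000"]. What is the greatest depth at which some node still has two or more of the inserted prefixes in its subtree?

Equivalently: take the maximum, over all pairs, of their longest common prefix length.
"1011100" and "1011100111" agree on "1011100" (7 characters) before diverging; nothing deeper is shared.
Longest shared-prefix length: 7

7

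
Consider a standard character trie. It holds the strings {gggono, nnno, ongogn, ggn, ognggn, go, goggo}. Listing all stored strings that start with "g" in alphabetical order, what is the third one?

go

DFS of the "g" subtree visits, in order: "gggono", "ggn", "go", "goggo"
Position 3: go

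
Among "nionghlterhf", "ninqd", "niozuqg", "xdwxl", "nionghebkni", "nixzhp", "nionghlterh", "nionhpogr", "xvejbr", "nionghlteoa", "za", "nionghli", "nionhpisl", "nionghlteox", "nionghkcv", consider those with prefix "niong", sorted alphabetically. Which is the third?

nionghli

Words with prefix "niong", in lexicographic order: "nionghebkni", "nionghkcv", "nionghli", "nionghlteoa", "nionghlteox", "nionghlterh", "nionghlterhf"
Position 3: nionghli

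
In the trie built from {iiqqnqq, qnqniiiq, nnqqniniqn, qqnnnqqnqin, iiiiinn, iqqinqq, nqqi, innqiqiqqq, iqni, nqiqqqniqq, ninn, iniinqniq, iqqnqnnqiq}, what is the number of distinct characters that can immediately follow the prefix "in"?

2

Follow the path "in" to its node, then look at its outgoing edges.
Characters that immediately follow "in" among the stored strings: {i, n}.
That node has 2 child edges.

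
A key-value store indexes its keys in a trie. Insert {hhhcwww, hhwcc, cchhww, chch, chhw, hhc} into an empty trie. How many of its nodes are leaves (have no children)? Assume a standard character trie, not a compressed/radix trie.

6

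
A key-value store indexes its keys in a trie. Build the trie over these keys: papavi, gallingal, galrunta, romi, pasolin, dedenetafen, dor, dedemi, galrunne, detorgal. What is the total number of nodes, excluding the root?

52

Trace insertions, counting only characters that open a new branch:
  "papavi" → 6 new (p, a, p, a, v, i)
  "gallingal" → 9 new (g, a, l, l, i, n, g, a, l)
  "galrunta" → prefix "gal" already present; 5 new (r, u, n, t, a)
  "romi" → 4 new (r, o, m, i)
  "pasolin" → prefix "pa" already present; 5 new (s, o, l, i, n)
  "dedenetafen" → 11 new (d, e, d, e, n, e, t, a, f, e, n)
  "dor" → prefix "d" already present; 2 new (o, r)
  "dedemi" → prefix "dede" already present; 2 new (m, i)
  "galrunne" → prefix "galrun" already present; 2 new (n, e)
  "detorgal" → prefix "de" already present; 6 new (t, o, r, g, a, l)
Total nodes = 6 + 9 + 5 + 4 + 5 + 11 + 2 + 2 + 2 + 6 = 52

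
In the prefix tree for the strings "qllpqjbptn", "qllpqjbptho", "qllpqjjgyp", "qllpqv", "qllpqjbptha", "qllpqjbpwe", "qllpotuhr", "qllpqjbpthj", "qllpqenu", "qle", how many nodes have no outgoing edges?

10

A leaf is a node with no children — equivalently, the end of a word that is not a proper prefix of any other stored word.
Those words: "qle", "qllpotuhr", "qllpqenu", "qllpqjbptha", "qllpqjbpthj", "qllpqjbptho", "qllpqjbptn", "qllpqjbpwe", "qllpqjjgyp", "qllpqv"
Leaf count: 10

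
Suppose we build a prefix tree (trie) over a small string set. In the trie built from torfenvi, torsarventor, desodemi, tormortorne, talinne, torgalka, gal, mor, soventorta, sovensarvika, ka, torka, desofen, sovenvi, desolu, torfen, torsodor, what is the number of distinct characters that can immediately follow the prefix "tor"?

5

Walk "tor" from the root, arriving at one node.
Characters that immediately follow "tor" among the stored strings: {f, g, k, m, s}.
That node has 5 child edges.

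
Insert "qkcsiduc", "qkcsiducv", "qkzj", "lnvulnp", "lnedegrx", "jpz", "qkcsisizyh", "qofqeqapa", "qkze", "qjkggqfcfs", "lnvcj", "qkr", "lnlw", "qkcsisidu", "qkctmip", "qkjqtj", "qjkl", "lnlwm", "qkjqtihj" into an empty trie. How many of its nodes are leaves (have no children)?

A leaf is a node with no children — equivalently, the end of a word that is not a proper prefix of any other stored word.
Those words: "jpz", "lnedegrx", "lnlwm", "lnvcj", "lnvulnp", "qjkggqfcfs", "qjkl", "qkcsiducv", "qkcsisidu", "qkcsisizyh", "qkctmip", "qkjqtihj", "qkjqtj", "qkr", "qkze", "qkzj", "qofqeqapa"
Leaf count: 17

17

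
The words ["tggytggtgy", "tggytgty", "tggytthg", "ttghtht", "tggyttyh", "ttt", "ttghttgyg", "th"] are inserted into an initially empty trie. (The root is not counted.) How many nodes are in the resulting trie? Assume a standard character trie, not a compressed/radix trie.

For each word, the new-node count is its length minus the longest prefix already in the trie:
  "tggytggtgy" → 10 new (t, g, g, y, t, g, g, t, g, y)
  "tggytgty" → prefix "tggytg" already present; 2 new (t, y)
  "tggytthg" → prefix "tggyt" already present; 3 new (t, h, g)
  "ttghtht" → prefix "t" already present; 6 new (t, g, h, t, h, t)
  "tggyttyh" → prefix "tggytt" already present; 2 new (y, h)
  "ttt" → prefix "tt" already present; 1 new (t)
  "ttghttgyg" → prefix "ttght" already present; 4 new (t, g, y, g)
  "th" → prefix "t" already present; 1 new (h)
Total nodes = 10 + 2 + 3 + 6 + 2 + 1 + 4 + 1 = 29

29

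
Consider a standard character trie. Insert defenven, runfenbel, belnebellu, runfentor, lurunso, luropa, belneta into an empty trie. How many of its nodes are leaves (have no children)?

7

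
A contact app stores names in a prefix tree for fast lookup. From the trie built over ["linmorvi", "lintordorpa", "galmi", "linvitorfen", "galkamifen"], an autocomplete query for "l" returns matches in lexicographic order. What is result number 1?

DFS of the "l" subtree visits, in order: "linmorvi", "lintordorpa", "linvitorfen"
Position 1: linmorvi

linmorvi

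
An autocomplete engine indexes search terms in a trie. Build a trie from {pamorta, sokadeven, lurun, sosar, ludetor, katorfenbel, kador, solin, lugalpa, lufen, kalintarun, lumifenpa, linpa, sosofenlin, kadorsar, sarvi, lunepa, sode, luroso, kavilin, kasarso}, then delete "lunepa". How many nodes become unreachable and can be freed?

Walk "lunepa" from the leaf back toward the root, removing each node that no remaining word uses.
The suffix "nepa" (4 nodes) is used only by "lunepa"; the node for "lu" still has the child "r", so pruning stops there.
Nodes removed: 4

4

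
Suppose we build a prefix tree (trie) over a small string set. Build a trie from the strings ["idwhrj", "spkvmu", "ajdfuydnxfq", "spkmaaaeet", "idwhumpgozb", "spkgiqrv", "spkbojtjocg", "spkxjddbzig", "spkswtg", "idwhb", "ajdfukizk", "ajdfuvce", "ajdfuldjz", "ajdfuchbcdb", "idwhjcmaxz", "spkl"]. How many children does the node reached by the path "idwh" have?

Follow the path "idwh" to its node, then look at its outgoing edges.
Distinct next characters after "idwh": b, j, r, u.
That node has 4 child edges.

4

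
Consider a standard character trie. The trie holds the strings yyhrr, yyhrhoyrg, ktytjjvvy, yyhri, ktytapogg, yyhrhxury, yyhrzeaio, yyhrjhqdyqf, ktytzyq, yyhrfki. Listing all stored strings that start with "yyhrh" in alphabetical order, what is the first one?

yyhrhoyrg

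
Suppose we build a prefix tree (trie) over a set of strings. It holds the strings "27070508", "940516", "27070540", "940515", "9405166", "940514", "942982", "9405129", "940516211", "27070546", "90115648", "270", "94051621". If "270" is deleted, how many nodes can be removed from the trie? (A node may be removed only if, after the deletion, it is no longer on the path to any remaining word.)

0

A node on "270"'s path can go only if nothing else ends at it or branches off below it.
Every node on "270" is still needed (e.g. by "27070508"), so nothing is freed.
Nodes removed: 0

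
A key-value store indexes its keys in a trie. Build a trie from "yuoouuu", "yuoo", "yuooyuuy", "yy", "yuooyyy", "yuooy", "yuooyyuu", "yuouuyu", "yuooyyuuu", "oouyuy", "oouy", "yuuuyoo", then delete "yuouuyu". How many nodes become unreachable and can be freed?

4

After clearing the end-marker at "yuouuyu", prune upward until reaching a node still needed by another word.
The suffix "uuyu" (4 nodes) is used only by "yuouuyu"; the node for "yuo" still has the child "o", so pruning stops there.
Nodes removed: 4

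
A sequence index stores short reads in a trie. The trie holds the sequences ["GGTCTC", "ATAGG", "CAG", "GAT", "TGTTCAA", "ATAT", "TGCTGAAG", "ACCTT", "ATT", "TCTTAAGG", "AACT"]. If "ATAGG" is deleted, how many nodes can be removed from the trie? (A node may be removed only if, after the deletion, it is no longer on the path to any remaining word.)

After clearing the end-marker at "ATAGG", prune upward until reaching a node still needed by another word.
The suffix "GG" (2 nodes) is used only by "ATAGG"; the node for "ATA" still has the child "T", so pruning stops there.
Nodes removed: 2

2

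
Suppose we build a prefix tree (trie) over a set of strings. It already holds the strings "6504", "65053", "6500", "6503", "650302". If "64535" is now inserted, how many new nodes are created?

The longest prefix of "64535" already in the trie is "6" (length 1).
New nodes needed: |"64535"| − 1 = 5 − 1 = 4.

4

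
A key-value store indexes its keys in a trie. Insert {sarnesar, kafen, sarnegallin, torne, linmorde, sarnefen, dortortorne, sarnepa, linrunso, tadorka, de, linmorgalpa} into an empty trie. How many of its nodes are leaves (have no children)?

A leaf is a node with no children — equivalently, the end of a word that is not a proper prefix of any other stored word.
Those words: "de", "dortortorne", "kafen", "linmorde", "linmorgalpa", "linrunso", "sarnefen", "sarnegallin", "sarnepa", "sarnesar", "tadorka", "torne"
Leaf count: 12

12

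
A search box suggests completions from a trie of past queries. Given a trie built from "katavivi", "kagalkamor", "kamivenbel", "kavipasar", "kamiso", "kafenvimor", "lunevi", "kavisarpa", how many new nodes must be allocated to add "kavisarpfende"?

The longest prefix of "kavisarpfende" already in the trie is "kavisarp" (length 8).
Each of the 5 remaining characters creates one node.

5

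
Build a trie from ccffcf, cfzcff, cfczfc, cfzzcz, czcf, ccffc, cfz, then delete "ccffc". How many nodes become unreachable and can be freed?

0

After clearing the end-marker at "ccffc", prune upward until reaching a node still needed by another word.
Every node on "ccffc" is still needed (e.g. by "ccffcf"), so nothing is freed.
Nodes removed: 0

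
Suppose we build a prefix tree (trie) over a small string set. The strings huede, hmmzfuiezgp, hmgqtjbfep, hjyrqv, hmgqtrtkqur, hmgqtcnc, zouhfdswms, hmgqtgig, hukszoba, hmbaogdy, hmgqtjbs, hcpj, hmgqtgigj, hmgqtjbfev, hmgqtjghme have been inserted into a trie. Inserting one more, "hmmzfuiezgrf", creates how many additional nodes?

"hmmzfuiezg" is already a path in the trie; the remaining "rf" must be added.
Each of the 2 remaining characters creates one node.

2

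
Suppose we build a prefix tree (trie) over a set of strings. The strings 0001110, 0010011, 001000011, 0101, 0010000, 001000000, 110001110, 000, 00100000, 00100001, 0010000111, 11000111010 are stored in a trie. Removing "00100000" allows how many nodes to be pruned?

0

After clearing the end-marker at "00100000", prune upward until reaching a node still needed by another word.
Every node on "00100000" is still needed (e.g. by "001000000"), so nothing is freed.
Nodes removed: 0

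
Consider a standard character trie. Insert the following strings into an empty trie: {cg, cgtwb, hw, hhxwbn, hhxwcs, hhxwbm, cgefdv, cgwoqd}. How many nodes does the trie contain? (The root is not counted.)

Trie structure (* marks end of a word):
(root)
├─ c
│  └─ g *
│     ├─ e
│     │  └─ f
│     │     └─ d
│     │        └─ v *
│     ├─ t
│     │  └─ w
│     │     └─ b *
│     └─ w
│        └─ o
│           └─ q
│              └─ d *
└─ h
   ├─ h
   │  └─ x
   │     └─ w
   │        ├─ b
   │        │  ├─ m *
   │        │  └─ n *
   │        └─ c
   │           └─ s *
   └─ w *
Counting every labelled node above: 23.

23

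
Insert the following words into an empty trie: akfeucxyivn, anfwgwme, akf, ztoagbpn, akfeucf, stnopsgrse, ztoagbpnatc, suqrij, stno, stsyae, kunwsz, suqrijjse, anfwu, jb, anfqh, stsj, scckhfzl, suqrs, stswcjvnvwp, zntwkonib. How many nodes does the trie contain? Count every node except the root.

88

Trace insertions, counting only characters that open a new branch:
  "akfeucxyivn" → 11 new (a, k, f, e, u, c, x, y, i, v, n)
  "anfwgwme" → prefix "a" already present; 7 new (n, f, w, g, w, m, e)
  "akf" → prefix "akf" already present; 0 new (none)
  "ztoagbpn" → 8 new (z, t, o, a, g, b, p, n)
  "akfeucf" → prefix "akfeuc" already present; 1 new (f)
  "stnopsgrse" → 10 new (s, t, n, o, p, s, g, r, s, e)
  "ztoagbpnatc" → prefix "ztoagbpn" already present; 3 new (a, t, c)
  "suqrij" → prefix "s" already present; 5 new (u, q, r, i, j)
  "stno" → prefix "stno" already present; 0 new (none)
  "stsyae" → prefix "st" already present; 4 new (s, y, a, e)
  "kunwsz" → 6 new (k, u, n, w, s, z)
  "suqrijjse" → prefix "suqrij" already present; 3 new (j, s, e)
  "anfwu" → prefix "anfw" already present; 1 new (u)
  "jb" → 2 new (j, b)
  "anfqh" → prefix "anf" already present; 2 new (q, h)
  "stsj" → prefix "sts" already present; 1 new (j)
  "scckhfzl" → prefix "s" already present; 7 new (c, c, k, h, f, z, l)
  "suqrs" → prefix "suqr" already present; 1 new (s)
  "stswcjvnvwp" → prefix "sts" already present; 8 new (w, c, j, v, n, v, w, p)
  "zntwkonib" → prefix "z" already present; 8 new (n, t, w, k, o, n, i, b)
Total nodes = 11 + 7 + 0 + 8 + 1 + 10 + 3 + 5 + 0 + 4 + 6 + 3 + 1 + 2 + 2 + 1 + 7 + 1 + 8 + 8 = 88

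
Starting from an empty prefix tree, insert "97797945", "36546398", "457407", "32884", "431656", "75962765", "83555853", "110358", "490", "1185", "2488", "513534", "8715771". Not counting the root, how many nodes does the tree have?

73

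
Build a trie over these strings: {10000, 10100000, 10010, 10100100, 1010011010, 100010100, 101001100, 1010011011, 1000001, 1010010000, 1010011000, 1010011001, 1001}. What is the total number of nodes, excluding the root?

33

Trace insertions, counting only characters that open a new branch:
  "10000" → 5 new (1, 0, 0, 0, 0)
  "10100000" → prefix "10" already present; 6 new (1, 0, 0, 0, 0, 0)
  "10010" → prefix "100" already present; 2 new (1, 0)
  "10100100" → prefix "10100" already present; 3 new (1, 0, 0)
  "1010011010" → prefix "101001" already present; 4 new (1, 0, 1, 0)
  "100010100" → prefix "1000" already present; 5 new (1, 0, 1, 0, 0)
  "101001100" → prefix "10100110" already present; 1 new (0)
  "1010011011" → prefix "101001101" already present; 1 new (1)
  "1000001" → prefix "10000" already present; 2 new (0, 1)
  "1010010000" → prefix "10100100" already present; 2 new (0, 0)
  "1010011000" → prefix "101001100" already present; 1 new (0)
  "1010011001" → prefix "101001100" already present; 1 new (1)
  "1001" → prefix "1001" already present; 0 new (none)
Total nodes = 5 + 6 + 2 + 3 + 4 + 5 + 1 + 1 + 2 + 2 + 1 + 1 + 0 = 33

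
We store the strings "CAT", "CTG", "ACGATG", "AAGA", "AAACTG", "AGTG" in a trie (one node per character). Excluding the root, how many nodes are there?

21

Count nodes per top-level branch (shared prefixes stored once):
  'A'-branch (AAACTG, AAGA, ACGATG, AGTG): 16 nodes
  'C'-branch (CAT, CTG): 5 nodes
Sum: 21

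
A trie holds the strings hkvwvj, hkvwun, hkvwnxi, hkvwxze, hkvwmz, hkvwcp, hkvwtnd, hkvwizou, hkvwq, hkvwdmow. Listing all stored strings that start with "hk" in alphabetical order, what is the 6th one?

hkvwq

Filter for "hk…" and sort: "hkvwcp", "hkvwdmow", "hkvwizou", "hkvwmz", "hkvwnxi", "hkvwq", "hkvwtnd", "hkvwun", "hkvwvj", "hkvwxze"
The 6th is hkvwq.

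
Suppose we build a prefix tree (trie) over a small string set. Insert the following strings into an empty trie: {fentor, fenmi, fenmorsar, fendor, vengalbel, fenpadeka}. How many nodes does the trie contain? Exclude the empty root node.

31

Count nodes per top-level branch (shared prefixes stored once):
  'f'-branch (fendor, fenmi, fenmorsar, fenpadeka, fentor): 22 nodes
  'v'-branch (vengalbel): 9 nodes
Sum: 31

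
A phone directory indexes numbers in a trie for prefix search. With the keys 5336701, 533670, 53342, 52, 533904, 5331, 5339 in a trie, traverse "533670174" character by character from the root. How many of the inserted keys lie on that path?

Traverse "533670174" character by character; count nodes along the way that are marked as word ends.
Prefixes of the query that are stored words: "533670", "5336701"
Count: 2

2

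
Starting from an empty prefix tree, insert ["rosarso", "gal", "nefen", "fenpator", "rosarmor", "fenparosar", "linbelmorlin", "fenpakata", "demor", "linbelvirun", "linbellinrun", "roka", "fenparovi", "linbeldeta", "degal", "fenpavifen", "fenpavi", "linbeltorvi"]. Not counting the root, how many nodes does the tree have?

Count nodes per top-level branch (shared prefixes stored once):
  'd'-branch (degal, demor): 8 nodes
  'f'-branch (fenpakata, fenparosar, fenparovi, fenpator, fenpavi, fenpavifen): 24 nodes
  'g'-branch (gal): 3 nodes
  'l'-branch (linbeldeta, linbellinrun, linbelmorlin, linbeltorvi, linbelvirun): 32 nodes
  'n'-branch (nefen): 5 nodes
  'r'-branch (roka, rosarmor, rosarso): 12 nodes
Sum: 84

84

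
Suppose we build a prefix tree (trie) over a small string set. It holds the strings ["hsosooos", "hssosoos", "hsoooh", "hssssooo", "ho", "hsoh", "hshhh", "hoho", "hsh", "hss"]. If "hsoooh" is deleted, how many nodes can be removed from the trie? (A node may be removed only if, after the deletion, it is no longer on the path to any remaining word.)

Walk "hsoooh" from the leaf back toward the root, removing each node that no remaining word uses.
The suffix "ooh" (3 nodes) is used only by "hsoooh"; the node for "hso" still has the child "s", so pruning stops there.
Nodes removed: 3

3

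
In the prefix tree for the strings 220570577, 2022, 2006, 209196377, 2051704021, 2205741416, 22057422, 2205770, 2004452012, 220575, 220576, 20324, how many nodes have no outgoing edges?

12

Leaves are exactly the stored words that no other stored word extends.
Those words: "2004452012", "2006", "2022", "20324", "2051704021", "209196377", "220570577", "2205741416", "22057422", "220575", "220576", "2205770"
Leaf count: 12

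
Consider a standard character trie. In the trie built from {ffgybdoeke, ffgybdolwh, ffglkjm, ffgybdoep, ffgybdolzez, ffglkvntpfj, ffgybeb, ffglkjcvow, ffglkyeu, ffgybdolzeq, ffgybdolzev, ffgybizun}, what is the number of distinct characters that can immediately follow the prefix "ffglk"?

Follow the path "ffglk" to its node, then look at its outgoing edges.
Distinct next characters after "ffglk": j, v, y.
That node has 3 child edges.

3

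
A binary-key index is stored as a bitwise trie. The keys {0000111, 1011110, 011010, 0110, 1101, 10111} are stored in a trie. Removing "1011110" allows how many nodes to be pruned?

A node on "1011110"'s path can go only if nothing else ends at it or branches off below it.
The suffix "10" (2 nodes) is used only by "1011110"; "10111" is itself a stored word, so pruning stops there.
Nodes removed: 2

2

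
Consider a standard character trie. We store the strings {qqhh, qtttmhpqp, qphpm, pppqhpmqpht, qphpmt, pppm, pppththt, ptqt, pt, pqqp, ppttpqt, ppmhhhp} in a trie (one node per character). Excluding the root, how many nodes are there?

Count nodes per top-level branch (shared prefixes stored once):
  'p'-branch (ppmhhhp, pppm, pppqhpmqpht, pppththt, ppttpqt, pqqp, pt, ptqt): 33 nodes
  'q'-branch (qphpm, qphpmt, qqhh, qtttmhpqp): 17 nodes
Sum: 50

50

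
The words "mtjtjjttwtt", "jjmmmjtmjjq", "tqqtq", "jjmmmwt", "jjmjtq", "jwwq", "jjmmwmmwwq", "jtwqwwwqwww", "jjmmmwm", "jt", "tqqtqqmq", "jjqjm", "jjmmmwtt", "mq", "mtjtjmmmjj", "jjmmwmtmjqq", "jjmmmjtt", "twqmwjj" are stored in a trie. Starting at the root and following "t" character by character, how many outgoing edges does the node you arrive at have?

Follow the path "t" to its node, then look at its outgoing edges.
Distinct next characters after "t": q, w.
That node has 2 child edges.

2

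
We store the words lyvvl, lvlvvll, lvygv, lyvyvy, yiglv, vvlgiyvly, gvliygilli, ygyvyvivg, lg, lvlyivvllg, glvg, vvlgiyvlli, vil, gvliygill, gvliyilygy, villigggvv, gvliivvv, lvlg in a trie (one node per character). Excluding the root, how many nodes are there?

81

Count nodes per top-level branch (shared prefixes stored once):
  'g'-branch (glvg, gvliivvv, gvliygill, gvliygilli, gvliyilygy): 22 nodes
  'l'-branch (lg, lvlg, lvlvvll, lvlyivvllg, lvygv, lyvvl, lyvyvy): 26 nodes
  'v'-branch (vil, villigggvv, vvlgiyvlli, vvlgiyvly): 20 nodes
  'y'-branch (ygyvyvivg, yiglv): 13 nodes
Sum: 81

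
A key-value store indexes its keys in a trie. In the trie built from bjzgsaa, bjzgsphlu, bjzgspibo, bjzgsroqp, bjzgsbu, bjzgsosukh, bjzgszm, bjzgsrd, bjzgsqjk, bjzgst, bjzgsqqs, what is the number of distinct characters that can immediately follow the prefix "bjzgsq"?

Follow the path "bjzgsq" to its node, then look at its outgoing edges.
Characters that immediately follow "bjzgsq" among the stored strings: {j, q}.
That node has 2 child edges.

2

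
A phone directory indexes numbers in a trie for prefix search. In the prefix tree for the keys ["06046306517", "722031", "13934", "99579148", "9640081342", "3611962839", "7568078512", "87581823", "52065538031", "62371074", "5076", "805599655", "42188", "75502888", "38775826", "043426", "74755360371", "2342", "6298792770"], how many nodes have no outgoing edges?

A leaf is a node with no children — equivalently, the end of a word that is not a proper prefix of any other stored word.
Those words: "043426", "06046306517", "13934", "2342", "3611962839", "38775826", "42188", "5076", "52065538031", "62371074", "6298792770", "722031", "74755360371", "75502888", "7568078512", "805599655", "87581823", "9640081342", "99579148"
Leaf count: 19

19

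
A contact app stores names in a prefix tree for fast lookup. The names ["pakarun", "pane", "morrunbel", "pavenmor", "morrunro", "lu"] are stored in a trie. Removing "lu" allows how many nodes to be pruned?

2

Walk "lu" from the leaf back toward the root, removing each node that no remaining word uses.
No other word shares any prefix with "lu", so all 2 of its nodes go.
Nodes removed: 2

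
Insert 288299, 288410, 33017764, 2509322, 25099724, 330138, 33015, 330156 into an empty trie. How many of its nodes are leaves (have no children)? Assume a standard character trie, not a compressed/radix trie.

Leaves are exactly the stored words that no other stored word extends.
Those words: "2509322", "25099724", "288299", "288410", "330138", "330156", "33017764"
Leaf count: 7

7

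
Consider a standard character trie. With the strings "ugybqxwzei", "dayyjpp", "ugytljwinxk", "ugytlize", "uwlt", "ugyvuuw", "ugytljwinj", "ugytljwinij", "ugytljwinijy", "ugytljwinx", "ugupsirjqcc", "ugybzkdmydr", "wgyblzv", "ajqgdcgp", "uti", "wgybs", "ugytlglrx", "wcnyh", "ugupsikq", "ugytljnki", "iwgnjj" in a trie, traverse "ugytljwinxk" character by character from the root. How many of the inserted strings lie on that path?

2

Traverse "ugytljwinxk" character by character; count nodes along the way that are marked as word ends.
Prefixes of the query that are stored words: "ugytljwinx", "ugytljwinxk"
Count: 2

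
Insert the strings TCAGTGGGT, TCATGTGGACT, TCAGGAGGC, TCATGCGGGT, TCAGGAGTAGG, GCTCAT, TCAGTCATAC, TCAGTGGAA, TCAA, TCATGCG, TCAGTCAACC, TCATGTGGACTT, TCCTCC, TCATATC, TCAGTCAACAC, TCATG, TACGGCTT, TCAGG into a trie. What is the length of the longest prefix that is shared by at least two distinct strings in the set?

11

Look for the deepest trie node that still has at least two words in its subtree.
e.g. "TCATGTGGACT" and "TCATGTGGACTT" share the prefix "TCATGTGGACT" of length 11; no pair shares a longer one.
Longest shared-prefix length: 11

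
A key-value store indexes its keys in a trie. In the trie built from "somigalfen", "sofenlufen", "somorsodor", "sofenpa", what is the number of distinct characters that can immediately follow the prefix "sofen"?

2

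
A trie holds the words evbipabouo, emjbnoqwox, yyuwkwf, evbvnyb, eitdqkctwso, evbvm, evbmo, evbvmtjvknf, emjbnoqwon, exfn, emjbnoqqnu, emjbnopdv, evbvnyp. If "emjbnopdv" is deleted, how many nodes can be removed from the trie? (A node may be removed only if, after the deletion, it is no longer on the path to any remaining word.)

3

A node on "emjbnopdv"'s path can go only if nothing else ends at it or branches off below it.
The suffix "pdv" (3 nodes) is used only by "emjbnopdv"; the node for "emjbno" still has the child "q", so pruning stops there.
Nodes removed: 3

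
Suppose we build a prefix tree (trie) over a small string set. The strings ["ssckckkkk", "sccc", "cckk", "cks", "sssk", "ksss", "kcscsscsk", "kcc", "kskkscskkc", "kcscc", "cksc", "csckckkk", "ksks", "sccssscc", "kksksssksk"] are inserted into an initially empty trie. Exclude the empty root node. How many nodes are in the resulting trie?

65

Insert word by word; a character creates a node only if that edge doesn't already exist:
  "ssckckkkk" → 9 new (s, s, c, k, c, k, k, k, k)
  "sccc" → prefix "s" already present; 3 new (c, c, c)
  "cckk" → 4 new (c, c, k, k)
  "cks" → prefix "c" already present; 2 new (k, s)
  "sssk" → prefix "ss" already present; 2 new (s, k)
  "ksss" → 4 new (k, s, s, s)
  "kcscsscsk" → prefix "k" already present; 8 new (c, s, c, s, s, c, s, k)
  "kcc" → prefix "kc" already present; 1 new (c)
  "kskkscskkc" → prefix "ks" already present; 8 new (k, k, s, c, s, k, k, c)
  "kcscc" → prefix "kcsc" already present; 1 new (c)
  "cksc" → prefix "cks" already present; 1 new (c)
  "csckckkk" → prefix "c" already present; 7 new (s, c, k, c, k, k, k)
  "ksks" → prefix "ksk" already present; 1 new (s)
  "sccssscc" → prefix "scc" already present; 5 new (s, s, s, c, c)
  "kksksssksk" → prefix "k" already present; 9 new (k, s, k, s, s, s, k, s, k)
Total nodes = 9 + 3 + 4 + 2 + 2 + 4 + 8 + 1 + 8 + 1 + 1 + 7 + 1 + 5 + 9 = 65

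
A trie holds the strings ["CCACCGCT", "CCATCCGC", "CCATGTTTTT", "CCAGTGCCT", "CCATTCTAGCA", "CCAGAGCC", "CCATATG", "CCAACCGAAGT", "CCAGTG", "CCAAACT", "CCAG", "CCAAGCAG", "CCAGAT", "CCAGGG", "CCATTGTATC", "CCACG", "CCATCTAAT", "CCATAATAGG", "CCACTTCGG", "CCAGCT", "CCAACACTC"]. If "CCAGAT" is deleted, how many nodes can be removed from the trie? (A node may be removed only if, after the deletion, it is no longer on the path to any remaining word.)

After clearing the end-marker at "CCAGAT", prune upward until reaching a node still needed by another word.
The suffix "T" (1 node) is used only by "CCAGAT"; the node for "CCAGA" still has the child "G", so pruning stops there.
Nodes removed: 1

1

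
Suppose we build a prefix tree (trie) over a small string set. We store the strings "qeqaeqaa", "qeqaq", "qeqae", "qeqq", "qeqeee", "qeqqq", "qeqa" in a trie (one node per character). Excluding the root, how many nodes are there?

Count nodes per top-level branch (shared prefixes stored once):
  'q'-branch (qeqa, qeqae, qeqaeqaa, qeqaq, qeqeee, qeqq, qeqqq): 14 nodes
Sum: 14

14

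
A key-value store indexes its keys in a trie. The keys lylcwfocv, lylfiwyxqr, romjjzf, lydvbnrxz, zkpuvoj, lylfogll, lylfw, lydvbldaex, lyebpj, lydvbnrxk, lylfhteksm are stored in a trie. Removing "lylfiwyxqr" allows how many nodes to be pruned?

6

A node on "lylfiwyxqr"'s path can go only if nothing else ends at it or branches off below it.
The suffix "iwyxqr" (6 nodes) is used only by "lylfiwyxqr"; the node for "lylf" still has the child "o", so pruning stops there.
Nodes removed: 6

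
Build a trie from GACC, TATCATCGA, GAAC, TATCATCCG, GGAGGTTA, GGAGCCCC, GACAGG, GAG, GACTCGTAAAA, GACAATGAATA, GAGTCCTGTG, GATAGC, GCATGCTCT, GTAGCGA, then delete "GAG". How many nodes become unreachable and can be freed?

Walk "GAG" from the leaf back toward the root, removing each node that no remaining word uses.
Every node on "GAG" is still needed (e.g. by "GAGTCCTGTG"), so nothing is freed.
Nodes removed: 0

0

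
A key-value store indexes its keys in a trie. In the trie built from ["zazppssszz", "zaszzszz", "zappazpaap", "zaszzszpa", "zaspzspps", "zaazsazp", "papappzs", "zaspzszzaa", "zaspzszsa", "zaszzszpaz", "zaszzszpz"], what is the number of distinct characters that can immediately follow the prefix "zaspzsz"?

2

Follow the path "zaspzsz" to its node, then look at its outgoing edges.
Distinct next characters after "zaspzsz": s, z.
That node has 2 child edges.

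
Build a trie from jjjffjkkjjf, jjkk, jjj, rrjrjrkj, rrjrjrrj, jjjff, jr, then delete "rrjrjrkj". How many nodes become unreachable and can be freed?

Walk "rrjrjrkj" from the leaf back toward the root, removing each node that no remaining word uses.
The suffix "kj" (2 nodes) is used only by "rrjrjrkj"; the node for "rrjrjr" still has the child "r", so pruning stops there.
Nodes removed: 2

2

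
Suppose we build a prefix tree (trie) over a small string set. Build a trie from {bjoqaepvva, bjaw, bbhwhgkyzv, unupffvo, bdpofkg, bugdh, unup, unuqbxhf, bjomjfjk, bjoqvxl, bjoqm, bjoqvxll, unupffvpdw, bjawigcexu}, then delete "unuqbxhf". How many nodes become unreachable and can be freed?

A node on "unuqbxhf"'s path can go only if nothing else ends at it or branches off below it.
The suffix "qbxhf" (5 nodes) is used only by "unuqbxhf"; the node for "unu" still has the child "p", so pruning stops there.
Nodes removed: 5

5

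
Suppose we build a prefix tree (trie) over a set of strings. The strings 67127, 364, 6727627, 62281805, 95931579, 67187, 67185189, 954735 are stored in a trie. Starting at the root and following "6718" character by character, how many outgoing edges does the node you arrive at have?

2

Follow the path "6718" to its node, then look at its outgoing edges.
Distinct next characters after "6718": 5, 7.
That node has 2 child edges.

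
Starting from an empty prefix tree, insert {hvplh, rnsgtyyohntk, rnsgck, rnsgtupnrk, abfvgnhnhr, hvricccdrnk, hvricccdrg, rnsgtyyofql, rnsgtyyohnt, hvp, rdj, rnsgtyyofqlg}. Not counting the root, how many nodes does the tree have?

Insert word by word; a character creates a node only if that edge doesn't already exist:
  "hvplh" → 5 new (h, v, p, l, h)
  "rnsgtyyohntk" → 12 new (r, n, s, g, t, y, y, o, h, n, t, k)
  "rnsgck" → prefix "rnsg" already present; 2 new (c, k)
  "rnsgtupnrk" → prefix "rnsgt" already present; 5 new (u, p, n, r, k)
  "abfvgnhnhr" → 10 new (a, b, f, v, g, n, h, n, h, r)
  "hvricccdrnk" → prefix "hv" already present; 9 new (r, i, c, c, c, d, r, n, k)
  "hvricccdrg" → prefix "hvricccdr" already present; 1 new (g)
  "rnsgtyyofql" → prefix "rnsgtyyo" already present; 3 new (f, q, l)
  "rnsgtyyohnt" → prefix "rnsgtyyohnt" already present; 0 new (none)
  "hvp" → prefix "hvp" already present; 0 new (none)
  "rdj" → prefix "r" already present; 2 new (d, j)
  "rnsgtyyofqlg" → prefix "rnsgtyyofql" already present; 1 new (g)
Total nodes = 5 + 12 + 2 + 5 + 10 + 9 + 1 + 3 + 0 + 0 + 2 + 1 = 50

50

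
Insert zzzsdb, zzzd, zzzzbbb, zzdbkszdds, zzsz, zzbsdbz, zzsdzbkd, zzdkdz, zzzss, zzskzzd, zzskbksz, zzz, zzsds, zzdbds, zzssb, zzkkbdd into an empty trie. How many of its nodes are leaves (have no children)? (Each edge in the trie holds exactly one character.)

15

Leaves are exactly the stored words that no other stored word extends.
Those words: "zzbsdbz", "zzdbds", "zzdbkszdds", "zzdkdz", "zzkkbdd", "zzsds", "zzsdzbkd", "zzskbksz", "zzskzzd", "zzssb", "zzsz", "zzzd", "zzzsdb", "zzzss", "zzzzbbb"
Leaf count: 15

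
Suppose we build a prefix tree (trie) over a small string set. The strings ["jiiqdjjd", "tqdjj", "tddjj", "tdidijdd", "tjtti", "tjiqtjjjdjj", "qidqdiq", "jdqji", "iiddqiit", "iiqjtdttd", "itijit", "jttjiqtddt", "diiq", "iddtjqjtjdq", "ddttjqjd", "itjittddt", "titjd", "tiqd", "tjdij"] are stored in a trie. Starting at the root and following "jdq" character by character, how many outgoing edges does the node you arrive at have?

Walk "jdq" from the root, arriving at one node.
Distinct next characters after "jdq": j.
That node has 1 child edge.

1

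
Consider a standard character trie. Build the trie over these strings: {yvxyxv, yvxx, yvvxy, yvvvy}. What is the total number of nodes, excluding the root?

12

Count nodes per top-level branch (shared prefixes stored once):
  'y'-branch (yvvvy, yvvxy, yvxx, yvxyxv): 12 nodes
Sum: 12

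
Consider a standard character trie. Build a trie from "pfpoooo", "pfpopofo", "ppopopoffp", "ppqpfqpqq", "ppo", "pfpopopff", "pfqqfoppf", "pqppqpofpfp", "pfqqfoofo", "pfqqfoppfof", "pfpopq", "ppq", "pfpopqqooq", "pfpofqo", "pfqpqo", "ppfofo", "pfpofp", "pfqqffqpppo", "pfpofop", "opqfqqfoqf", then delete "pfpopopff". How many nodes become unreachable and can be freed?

3

A node on "pfpopopff"'s path can go only if nothing else ends at it or branches off below it.
The suffix "pff" (3 nodes) is used only by "pfpopopff"; the node for "pfpopo" still has the child "f", so pruning stops there.
Nodes removed: 3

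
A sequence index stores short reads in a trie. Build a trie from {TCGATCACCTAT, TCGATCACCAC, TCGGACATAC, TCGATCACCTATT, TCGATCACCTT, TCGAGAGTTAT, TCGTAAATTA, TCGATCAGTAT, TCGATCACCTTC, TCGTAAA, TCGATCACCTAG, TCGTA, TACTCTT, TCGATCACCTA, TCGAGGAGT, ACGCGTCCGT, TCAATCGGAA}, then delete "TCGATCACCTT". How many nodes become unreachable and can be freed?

0

After clearing the end-marker at "TCGATCACCTT", prune upward until reaching a node still needed by another word.
Every node on "TCGATCACCTT" is still needed (e.g. by "TCGATCACCTTC"), so nothing is freed.
Nodes removed: 0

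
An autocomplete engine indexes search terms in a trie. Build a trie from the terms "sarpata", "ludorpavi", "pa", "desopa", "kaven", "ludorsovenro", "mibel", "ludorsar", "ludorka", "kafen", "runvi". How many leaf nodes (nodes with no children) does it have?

11

A leaf is a node with no children — equivalently, the end of a word that is not a proper prefix of any other stored word.
Those words: "desopa", "kafen", "kaven", "ludorka", "ludorpavi", "ludorsar", "ludorsovenro", "mibel", "pa", "runvi", "sarpata"
Leaf count: 11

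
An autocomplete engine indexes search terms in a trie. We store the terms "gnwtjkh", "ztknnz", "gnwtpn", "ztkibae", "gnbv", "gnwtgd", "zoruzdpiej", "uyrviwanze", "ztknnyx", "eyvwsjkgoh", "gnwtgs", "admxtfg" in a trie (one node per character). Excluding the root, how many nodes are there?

62

Count nodes per top-level branch (shared prefixes stored once):
  'a'-branch (admxtfg): 7 nodes
  'e'-branch (eyvwsjkgoh): 10 nodes
  'g'-branch (gnbv, gnwtgd, gnwtgs, gnwtjkh, gnwtpn): 14 nodes
  'u'-branch (uyrviwanze): 10 nodes
  'z'-branch (zoruzdpiej, ztkibae, ztknnyx, ztknnz): 21 nodes
Sum: 62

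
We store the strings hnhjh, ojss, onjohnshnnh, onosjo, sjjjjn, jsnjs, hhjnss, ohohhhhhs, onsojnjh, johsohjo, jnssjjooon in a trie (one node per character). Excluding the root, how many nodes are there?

Insert word by word; a character creates a node only if that edge doesn't already exist:
  "hnhjh" → 5 new (h, n, h, j, h)
  "ojss" → 4 new (o, j, s, s)
  "onjohnshnnh" → prefix "o" already present; 10 new (n, j, o, h, n, s, h, n, n, h)
  "onosjo" → prefix "on" already present; 4 new (o, s, j, o)
  "sjjjjn" → 6 new (s, j, j, j, j, n)
  "jsnjs" → 5 new (j, s, n, j, s)
  "hhjnss" → prefix "h" already present; 5 new (h, j, n, s, s)
  "ohohhhhhs" → prefix "o" already present; 8 new (h, o, h, h, h, h, h, s)
  "onsojnjh" → prefix "on" already present; 6 new (s, o, j, n, j, h)
  "johsohjo" → prefix "j" already present; 7 new (o, h, s, o, h, j, o)
  "jnssjjooon" → prefix "j" already present; 9 new (n, s, s, j, j, o, o, o, n)
Total nodes = 5 + 4 + 10 + 4 + 6 + 5 + 5 + 8 + 6 + 7 + 9 = 69

69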